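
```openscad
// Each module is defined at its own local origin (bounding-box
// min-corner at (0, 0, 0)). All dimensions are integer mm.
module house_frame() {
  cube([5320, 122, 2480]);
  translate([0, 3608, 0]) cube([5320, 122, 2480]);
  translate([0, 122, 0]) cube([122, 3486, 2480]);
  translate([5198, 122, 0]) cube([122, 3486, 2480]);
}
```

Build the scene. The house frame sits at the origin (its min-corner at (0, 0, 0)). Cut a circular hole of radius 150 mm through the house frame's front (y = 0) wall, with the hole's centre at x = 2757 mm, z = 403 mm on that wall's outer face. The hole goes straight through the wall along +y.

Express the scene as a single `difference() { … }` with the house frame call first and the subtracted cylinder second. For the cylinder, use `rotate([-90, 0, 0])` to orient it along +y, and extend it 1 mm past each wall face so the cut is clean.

difference() {
  house_frame();
  translate([2757, -1, 403]) rotate([-90, 0, 0]) cylinder(h = 124, r = 150);
}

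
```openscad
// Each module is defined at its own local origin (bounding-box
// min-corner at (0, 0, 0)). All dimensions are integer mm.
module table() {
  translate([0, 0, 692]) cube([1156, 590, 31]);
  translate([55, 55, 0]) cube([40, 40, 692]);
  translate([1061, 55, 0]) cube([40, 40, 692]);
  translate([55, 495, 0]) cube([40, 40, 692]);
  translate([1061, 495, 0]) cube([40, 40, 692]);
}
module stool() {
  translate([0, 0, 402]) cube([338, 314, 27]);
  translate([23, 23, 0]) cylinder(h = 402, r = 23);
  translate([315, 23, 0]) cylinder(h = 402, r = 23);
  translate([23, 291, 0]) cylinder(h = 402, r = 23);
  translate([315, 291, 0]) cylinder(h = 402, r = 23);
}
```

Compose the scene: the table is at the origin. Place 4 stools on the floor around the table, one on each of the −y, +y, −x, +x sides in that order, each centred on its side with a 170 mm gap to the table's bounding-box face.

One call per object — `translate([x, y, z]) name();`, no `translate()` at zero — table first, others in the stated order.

table();
translate([409, -484, 0]) stool();
translate([409, 760, 0]) stool();
translate([-508, 138, 0]) stool();
translate([1326, 138, 0]) stool();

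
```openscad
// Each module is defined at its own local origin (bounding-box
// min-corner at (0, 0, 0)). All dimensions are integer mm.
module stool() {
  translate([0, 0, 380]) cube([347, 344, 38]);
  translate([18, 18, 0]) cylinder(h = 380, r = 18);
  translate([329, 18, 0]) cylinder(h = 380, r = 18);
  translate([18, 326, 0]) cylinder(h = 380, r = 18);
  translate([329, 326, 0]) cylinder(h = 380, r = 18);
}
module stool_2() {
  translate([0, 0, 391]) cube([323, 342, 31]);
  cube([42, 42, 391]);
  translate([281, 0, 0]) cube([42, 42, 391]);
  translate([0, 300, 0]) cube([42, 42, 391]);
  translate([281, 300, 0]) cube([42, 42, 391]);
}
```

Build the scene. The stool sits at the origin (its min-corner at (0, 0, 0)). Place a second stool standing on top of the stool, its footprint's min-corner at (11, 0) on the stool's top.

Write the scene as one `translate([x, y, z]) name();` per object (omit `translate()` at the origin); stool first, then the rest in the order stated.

stool();
translate([11, 0, 418]) stool_2();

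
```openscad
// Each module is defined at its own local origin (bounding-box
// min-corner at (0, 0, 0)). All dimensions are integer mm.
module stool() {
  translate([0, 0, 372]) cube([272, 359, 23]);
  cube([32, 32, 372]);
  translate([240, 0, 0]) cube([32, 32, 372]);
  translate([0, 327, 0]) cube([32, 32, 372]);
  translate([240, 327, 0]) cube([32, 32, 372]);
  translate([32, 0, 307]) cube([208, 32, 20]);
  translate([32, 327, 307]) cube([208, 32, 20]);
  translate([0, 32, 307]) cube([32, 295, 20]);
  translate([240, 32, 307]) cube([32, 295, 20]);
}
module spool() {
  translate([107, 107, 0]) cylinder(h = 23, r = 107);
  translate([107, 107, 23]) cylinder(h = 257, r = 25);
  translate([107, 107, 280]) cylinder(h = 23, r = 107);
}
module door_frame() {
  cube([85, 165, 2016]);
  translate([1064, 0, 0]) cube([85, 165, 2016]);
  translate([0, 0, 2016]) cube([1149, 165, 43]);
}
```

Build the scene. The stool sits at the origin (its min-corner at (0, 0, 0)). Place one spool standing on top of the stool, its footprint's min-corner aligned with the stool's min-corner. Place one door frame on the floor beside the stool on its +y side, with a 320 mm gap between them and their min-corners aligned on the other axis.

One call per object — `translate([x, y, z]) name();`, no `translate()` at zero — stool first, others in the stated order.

stool();
translate([0, 0, 395]) spool();
translate([0, 679, 0]) door_frame();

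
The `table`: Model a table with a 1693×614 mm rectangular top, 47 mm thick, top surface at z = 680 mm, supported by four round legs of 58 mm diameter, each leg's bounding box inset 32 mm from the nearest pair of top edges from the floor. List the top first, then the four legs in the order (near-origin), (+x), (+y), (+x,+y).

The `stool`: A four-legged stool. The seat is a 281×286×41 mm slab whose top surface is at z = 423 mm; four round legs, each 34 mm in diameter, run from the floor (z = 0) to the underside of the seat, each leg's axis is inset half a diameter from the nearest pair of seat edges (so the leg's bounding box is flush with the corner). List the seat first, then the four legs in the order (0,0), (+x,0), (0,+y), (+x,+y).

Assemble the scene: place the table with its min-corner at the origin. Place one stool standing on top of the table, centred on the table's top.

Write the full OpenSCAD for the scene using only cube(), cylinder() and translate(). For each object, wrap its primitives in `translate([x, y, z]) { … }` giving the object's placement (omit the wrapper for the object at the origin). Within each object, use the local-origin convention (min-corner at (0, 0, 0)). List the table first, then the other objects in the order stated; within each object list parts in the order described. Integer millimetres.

translate([0, 0, 633]) cube([1693, 614, 47]);
translate([61, 61, 0]) cylinder(h = 633, r = 29);
translate([1632, 61, 0]) cylinder(h = 633, r = 29);
translate([61, 553, 0]) cylinder(h = 633, r = 29);
translate([1632, 553, 0]) cylinder(h = 633, r = 29);
translate([706, 164, 680]) {
  translate([0, 0, 382]) cube([281, 286, 41]);
  translate([17, 17, 0]) cylinder(h = 382, r = 17);
  translate([264, 17, 0]) cylinder(h = 382, r = 17);
  translate([17, 269, 0]) cylinder(h = 382, r = 17);
  translate([264, 269, 0]) cylinder(h = 382, r = 17);
}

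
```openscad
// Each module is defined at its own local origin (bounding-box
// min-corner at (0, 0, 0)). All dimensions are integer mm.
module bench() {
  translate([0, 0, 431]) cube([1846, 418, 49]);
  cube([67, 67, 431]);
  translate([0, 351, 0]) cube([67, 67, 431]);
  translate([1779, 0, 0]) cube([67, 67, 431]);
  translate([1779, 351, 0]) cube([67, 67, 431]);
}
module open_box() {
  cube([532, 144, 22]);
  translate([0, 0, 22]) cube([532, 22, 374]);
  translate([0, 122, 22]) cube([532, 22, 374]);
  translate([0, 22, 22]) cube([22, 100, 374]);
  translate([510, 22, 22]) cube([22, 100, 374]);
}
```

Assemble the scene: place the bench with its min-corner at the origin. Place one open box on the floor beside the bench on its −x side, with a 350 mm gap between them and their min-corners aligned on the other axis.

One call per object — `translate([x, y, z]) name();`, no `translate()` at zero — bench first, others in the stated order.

bench();
translate([-882, 0, 0]) open_box();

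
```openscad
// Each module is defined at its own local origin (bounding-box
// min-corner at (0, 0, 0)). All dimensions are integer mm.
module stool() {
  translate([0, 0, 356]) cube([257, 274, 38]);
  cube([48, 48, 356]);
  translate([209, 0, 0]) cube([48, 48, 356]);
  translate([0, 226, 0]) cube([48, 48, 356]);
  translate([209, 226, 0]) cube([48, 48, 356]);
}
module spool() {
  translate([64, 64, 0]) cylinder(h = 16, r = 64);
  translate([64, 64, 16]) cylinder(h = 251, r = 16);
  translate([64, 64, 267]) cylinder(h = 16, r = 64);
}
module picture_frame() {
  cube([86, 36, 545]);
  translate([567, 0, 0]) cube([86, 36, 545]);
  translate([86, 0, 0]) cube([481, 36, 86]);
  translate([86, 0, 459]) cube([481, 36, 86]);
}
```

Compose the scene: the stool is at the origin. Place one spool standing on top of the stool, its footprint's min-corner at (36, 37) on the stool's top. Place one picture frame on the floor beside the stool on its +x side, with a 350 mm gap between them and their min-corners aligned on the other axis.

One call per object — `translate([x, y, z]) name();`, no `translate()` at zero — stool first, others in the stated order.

stool();
translate([36, 37, 394]) spool();
translate([607, 0, 0]) picture_frame();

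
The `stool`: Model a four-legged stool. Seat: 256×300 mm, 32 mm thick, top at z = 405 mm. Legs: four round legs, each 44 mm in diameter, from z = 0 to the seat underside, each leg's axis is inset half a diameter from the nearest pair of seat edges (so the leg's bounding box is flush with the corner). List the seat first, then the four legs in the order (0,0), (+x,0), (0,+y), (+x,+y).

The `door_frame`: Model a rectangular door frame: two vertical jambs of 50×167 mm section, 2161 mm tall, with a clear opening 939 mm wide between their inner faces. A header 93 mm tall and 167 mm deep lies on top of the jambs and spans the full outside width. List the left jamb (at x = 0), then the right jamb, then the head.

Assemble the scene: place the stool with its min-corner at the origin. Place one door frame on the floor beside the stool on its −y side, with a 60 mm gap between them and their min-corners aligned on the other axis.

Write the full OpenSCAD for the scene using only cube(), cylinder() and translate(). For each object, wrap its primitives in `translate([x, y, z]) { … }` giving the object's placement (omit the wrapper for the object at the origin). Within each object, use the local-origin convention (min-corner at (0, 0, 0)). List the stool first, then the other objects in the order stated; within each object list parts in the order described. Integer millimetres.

translate([0, 0, 373]) cube([256, 300, 32]);
translate([22, 22, 0]) cylinder(h = 373, r = 22);
translate([234, 22, 0]) cylinder(h = 373, r = 22);
translate([22, 278, 0]) cylinder(h = 373, r = 22);
translate([234, 278, 0]) cylinder(h = 373, r = 22);
translate([0, -227, 0]) {
  cube([50, 167, 2161]);
  translate([989, 0, 0]) cube([50, 167, 2161]);
  translate([0, 0, 2161]) cube([1039, 167, 93]);
}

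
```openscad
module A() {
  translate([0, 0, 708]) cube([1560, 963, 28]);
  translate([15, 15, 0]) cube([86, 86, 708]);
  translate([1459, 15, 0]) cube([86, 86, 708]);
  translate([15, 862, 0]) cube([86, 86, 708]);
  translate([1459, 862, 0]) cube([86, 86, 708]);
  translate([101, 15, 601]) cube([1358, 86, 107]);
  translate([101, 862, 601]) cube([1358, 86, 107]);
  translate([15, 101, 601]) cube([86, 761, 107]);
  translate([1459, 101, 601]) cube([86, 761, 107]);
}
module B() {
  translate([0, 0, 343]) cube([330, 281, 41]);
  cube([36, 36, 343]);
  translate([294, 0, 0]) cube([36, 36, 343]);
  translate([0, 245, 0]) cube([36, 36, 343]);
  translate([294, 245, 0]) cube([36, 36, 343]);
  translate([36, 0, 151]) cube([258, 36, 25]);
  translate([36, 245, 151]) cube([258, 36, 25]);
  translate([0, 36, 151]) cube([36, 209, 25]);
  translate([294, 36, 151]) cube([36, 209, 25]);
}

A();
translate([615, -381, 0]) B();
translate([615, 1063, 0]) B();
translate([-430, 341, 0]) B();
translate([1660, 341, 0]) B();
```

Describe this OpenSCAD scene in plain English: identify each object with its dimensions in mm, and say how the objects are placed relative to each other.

A is a rectangular dining table. The top is 1560×963×28 mm with its upper surface at z = 736 mm. It stands on four 86×86 mm square legs, each inset 15 mm from the nearest pair of top edges, running from the floor to the underside of the top. Four apron rails, 86 mm thick and 107 mm tall, run between adjacent legs with their top edges flush with the underside of the top and their outer faces flush with the legs' outer faces.

B is a four-legged stool. The seat is a 330×281×41 mm slab whose top surface is at z = 384 mm; four square legs, each 36×36 mm in cross-section, run from the floor (z = 0) to the underside of the seat, each flush with a corner of the seat. Four stretchers, 36 mm wide and 25 mm tall, connect adjacent legs with their undersides at z = 151 mm, each running between the inner faces of the legs it joins and aligned with the legs' outer faces on the other axis.

Four stools sit around the table at the −y, +y, −x, +x sides.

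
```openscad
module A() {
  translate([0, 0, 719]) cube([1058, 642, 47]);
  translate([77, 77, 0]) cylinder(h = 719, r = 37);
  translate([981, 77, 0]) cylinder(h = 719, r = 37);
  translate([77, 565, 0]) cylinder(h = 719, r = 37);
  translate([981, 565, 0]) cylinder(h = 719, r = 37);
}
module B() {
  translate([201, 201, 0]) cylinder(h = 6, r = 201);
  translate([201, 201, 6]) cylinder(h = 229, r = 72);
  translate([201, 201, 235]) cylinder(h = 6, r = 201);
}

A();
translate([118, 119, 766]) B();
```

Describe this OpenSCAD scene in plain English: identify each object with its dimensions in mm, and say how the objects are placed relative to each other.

A is a table: top 1058 mm (x) × 642 mm (y), 47 mm thick, upper face at z = 766 mm, on four round legs of 74 mm diameter, each leg's bounding box inset 40 mm from the nearest pair of top edges, running from z = 0 to the bottom of the top.

B is a spool: two coaxial disc flanges of radius 201 mm and thickness 6 mm, joined by a core cylinder of radius 72 mm and height 229 mm. The lower flange rests on z = 0 and the three cylinders share a vertical axis.

The spool is on top of the table.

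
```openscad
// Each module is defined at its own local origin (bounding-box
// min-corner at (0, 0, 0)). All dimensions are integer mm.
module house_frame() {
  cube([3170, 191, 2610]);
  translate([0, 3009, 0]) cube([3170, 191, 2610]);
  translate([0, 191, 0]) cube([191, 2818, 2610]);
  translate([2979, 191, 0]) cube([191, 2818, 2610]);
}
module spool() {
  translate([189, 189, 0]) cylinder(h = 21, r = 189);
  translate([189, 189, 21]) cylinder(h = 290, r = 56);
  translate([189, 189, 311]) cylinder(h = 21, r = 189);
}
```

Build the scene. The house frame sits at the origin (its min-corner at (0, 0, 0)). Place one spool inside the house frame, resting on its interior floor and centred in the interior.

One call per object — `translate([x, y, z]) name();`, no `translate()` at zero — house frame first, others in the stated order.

house_frame();
translate([1396, 1411, 0]) spool();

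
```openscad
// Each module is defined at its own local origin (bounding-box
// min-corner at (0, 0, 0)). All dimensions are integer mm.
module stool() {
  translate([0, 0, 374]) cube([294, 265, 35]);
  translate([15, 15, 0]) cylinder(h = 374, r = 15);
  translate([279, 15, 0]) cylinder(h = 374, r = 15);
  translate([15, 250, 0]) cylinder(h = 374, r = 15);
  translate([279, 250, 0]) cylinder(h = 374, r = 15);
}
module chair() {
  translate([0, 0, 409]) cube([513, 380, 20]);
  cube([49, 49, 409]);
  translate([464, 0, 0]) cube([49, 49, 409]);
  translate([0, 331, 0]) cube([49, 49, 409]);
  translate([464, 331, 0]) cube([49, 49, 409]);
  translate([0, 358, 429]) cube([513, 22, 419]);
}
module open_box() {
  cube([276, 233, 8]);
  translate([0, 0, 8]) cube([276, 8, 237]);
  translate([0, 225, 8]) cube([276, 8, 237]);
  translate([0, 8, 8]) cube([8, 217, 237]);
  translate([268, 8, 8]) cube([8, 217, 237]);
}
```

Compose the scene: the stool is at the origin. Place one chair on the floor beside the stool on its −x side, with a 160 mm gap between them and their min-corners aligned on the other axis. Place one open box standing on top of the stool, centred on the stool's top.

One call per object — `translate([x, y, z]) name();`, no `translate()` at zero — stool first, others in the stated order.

stool();
translate([-673, 0, 0]) chair();
translate([9, 16, 409]) open_box();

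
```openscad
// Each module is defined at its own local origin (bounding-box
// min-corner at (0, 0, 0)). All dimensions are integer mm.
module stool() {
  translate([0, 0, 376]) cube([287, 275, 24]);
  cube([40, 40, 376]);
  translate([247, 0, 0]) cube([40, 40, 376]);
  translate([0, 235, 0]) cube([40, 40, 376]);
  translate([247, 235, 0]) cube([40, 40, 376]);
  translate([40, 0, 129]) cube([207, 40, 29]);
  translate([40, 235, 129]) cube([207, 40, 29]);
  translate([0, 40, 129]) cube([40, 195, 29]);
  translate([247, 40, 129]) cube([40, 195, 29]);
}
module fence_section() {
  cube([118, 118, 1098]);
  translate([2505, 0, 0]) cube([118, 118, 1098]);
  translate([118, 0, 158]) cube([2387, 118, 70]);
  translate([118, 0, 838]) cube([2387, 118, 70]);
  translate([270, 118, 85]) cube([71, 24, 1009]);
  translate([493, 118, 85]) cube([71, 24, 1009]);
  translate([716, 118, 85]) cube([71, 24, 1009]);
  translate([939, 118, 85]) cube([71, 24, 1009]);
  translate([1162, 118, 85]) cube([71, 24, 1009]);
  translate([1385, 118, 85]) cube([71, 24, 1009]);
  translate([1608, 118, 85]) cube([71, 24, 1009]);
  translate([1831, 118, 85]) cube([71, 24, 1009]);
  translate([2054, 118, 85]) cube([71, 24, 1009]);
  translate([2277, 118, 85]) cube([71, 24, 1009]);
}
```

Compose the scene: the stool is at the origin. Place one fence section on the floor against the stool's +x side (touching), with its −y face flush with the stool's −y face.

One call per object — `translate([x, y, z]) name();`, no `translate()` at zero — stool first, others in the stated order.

stool();
translate([287, 0, 0]) fence_section();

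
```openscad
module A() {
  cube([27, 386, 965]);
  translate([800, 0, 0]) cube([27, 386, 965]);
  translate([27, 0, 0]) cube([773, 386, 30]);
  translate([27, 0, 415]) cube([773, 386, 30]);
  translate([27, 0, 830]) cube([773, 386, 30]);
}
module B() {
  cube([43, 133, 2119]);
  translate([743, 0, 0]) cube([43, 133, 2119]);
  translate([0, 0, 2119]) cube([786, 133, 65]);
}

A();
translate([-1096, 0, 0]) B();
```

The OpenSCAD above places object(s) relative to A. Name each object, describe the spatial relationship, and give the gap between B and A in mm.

The door frame's nearest face is 310 mm from the bookshelf's −x face.

A is a bookshelf. B is a door frame. The door frame is on the floor beside the bookshelf on its −x side. The gap between the door frame and the bookshelf is 310 mm.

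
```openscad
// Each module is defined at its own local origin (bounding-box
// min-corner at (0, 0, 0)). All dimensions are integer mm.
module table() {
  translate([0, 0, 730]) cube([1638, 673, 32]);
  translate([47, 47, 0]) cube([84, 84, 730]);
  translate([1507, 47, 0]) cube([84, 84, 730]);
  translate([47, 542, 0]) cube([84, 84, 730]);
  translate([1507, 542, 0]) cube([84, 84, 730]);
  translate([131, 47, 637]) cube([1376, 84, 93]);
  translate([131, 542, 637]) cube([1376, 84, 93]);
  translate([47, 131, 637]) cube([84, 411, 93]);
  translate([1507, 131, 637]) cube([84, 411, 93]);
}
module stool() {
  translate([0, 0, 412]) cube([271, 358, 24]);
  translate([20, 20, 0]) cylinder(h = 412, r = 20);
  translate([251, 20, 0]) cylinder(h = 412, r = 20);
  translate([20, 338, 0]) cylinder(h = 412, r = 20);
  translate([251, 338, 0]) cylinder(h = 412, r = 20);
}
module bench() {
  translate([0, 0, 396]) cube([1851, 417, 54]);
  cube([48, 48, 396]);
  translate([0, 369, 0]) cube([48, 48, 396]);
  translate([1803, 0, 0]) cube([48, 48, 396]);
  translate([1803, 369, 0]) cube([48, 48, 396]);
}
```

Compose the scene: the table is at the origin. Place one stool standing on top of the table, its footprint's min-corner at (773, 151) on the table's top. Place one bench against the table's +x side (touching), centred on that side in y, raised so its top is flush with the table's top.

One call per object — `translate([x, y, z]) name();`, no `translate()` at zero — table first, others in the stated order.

table();
translate([773, 151, 762]) stool();
translate([1638, 128, 312]) bench();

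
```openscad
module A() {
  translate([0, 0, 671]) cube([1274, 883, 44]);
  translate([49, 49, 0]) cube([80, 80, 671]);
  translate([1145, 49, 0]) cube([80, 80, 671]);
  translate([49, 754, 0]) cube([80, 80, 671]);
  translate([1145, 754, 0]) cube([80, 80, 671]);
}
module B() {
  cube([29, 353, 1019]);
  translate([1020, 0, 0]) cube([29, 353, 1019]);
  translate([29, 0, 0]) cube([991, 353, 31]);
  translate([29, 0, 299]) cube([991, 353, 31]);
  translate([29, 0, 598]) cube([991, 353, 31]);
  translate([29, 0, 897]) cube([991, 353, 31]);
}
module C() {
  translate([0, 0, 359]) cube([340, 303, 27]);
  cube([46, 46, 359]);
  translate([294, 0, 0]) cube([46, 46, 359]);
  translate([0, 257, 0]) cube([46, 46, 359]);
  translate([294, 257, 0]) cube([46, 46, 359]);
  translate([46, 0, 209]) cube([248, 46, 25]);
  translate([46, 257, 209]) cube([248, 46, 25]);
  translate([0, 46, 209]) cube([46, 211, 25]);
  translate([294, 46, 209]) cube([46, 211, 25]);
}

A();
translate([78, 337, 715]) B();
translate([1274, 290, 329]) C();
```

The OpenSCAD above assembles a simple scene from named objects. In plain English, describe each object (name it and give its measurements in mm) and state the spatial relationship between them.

A is a rectangular dining table. The top is 1274×883×44 mm with its upper surface at z = 715 mm. It stands on four 80×80 mm square legs, each inset 49 mm from the nearest pair of top edges, running from the floor to the underside of the top.

B is an open bookshelf. Two side panels, each 29 mm thick, 353 mm deep and 1019 mm tall, stand 1049 mm apart (outside-to-outside). Between them sit 4 shelves, each 31 mm thick and 353 mm deep, spanning the full gap between the sides. The bottom shelf rests on the floor (its underside at z = 0) and the clear gap between one shelf's top and the next shelf's underside is 268 mm.

C is a four-legged stool. The seat is 340×303 mm, 27 mm thick, top at z = 386 mm. It stands on four square legs, each 46×46 mm in cross-section, from z = 0 to the seat underside, each flush with a corner of the seat. Four stretchers, 46 mm wide and 25 mm tall, connect adjacent legs with their undersides at z = 209 mm, each running between the inner faces of the legs it joins and aligned with the legs' outer faces on the other axis.

The bookshelf is on top of the table. The stool is beside the table with their tops flush at z = 715.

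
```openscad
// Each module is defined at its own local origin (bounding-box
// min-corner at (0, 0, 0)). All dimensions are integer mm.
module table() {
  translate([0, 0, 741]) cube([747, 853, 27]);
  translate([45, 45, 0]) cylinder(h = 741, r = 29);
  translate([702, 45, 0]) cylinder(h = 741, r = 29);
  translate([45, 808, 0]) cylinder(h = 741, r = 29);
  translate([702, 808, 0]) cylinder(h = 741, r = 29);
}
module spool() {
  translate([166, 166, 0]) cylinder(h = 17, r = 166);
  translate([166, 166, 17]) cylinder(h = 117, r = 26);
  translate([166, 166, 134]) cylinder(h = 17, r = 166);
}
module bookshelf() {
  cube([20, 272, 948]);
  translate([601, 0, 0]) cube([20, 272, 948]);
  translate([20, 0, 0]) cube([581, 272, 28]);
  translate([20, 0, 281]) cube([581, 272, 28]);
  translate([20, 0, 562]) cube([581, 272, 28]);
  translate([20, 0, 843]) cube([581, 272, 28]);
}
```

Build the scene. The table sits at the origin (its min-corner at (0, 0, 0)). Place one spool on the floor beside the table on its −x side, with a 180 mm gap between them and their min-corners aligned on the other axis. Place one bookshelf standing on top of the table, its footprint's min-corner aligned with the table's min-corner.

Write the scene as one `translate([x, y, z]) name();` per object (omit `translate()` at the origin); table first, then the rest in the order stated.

table();
translate([-512, 0, 0]) spool();
translate([0, 0, 768]) bookshelf();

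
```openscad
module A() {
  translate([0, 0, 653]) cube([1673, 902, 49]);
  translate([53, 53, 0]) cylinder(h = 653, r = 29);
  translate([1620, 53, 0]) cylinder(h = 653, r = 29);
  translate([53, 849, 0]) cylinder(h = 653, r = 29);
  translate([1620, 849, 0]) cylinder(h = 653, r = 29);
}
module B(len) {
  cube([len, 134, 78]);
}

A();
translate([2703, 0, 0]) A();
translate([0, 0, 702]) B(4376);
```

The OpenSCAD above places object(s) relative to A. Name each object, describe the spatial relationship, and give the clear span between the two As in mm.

A is a table. B is a beam. A beam spans the tops of two tables. The clear span between the two tables is 1030 mm.

Second table starts at x = 2703; first ends at x = 1673; clear span = 2703 − 1673 = 1030 mm.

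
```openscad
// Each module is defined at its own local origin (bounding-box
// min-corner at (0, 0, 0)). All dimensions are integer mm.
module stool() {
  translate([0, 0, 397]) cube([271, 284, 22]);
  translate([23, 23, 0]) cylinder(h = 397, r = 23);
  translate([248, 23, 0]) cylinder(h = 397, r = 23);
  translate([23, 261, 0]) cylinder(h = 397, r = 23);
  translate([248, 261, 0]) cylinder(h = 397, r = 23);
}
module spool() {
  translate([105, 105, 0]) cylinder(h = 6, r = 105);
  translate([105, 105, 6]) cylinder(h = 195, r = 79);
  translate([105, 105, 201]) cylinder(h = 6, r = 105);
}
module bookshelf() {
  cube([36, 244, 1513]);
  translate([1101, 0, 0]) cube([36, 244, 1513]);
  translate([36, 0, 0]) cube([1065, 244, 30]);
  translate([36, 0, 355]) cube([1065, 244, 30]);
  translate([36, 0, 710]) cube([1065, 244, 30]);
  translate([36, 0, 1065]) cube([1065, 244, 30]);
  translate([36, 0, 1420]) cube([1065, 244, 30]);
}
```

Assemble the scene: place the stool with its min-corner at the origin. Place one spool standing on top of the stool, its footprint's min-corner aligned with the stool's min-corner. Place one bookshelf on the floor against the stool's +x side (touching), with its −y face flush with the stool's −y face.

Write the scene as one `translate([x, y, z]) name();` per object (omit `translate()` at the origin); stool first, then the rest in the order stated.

stool();
translate([0, 0, 419]) spool();
translate([271, 0, 0]) bookshelf();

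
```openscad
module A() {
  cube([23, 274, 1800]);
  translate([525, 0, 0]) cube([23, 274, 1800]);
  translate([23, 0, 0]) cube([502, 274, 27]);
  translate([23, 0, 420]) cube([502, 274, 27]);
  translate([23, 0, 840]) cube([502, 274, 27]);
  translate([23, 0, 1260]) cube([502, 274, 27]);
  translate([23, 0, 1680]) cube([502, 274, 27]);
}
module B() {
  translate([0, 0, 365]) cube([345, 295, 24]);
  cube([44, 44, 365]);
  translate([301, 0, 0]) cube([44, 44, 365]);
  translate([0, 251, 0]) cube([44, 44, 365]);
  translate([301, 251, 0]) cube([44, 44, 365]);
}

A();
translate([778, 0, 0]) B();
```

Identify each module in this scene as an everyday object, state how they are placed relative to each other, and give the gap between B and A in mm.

A is a bookshelf. B is a stool. The stool is on the floor beside the bookshelf on its +x side. The gap between the stool and the bookshelf is 230 mm.

The stool's nearest face is 230 mm from the bookshelf's +x face.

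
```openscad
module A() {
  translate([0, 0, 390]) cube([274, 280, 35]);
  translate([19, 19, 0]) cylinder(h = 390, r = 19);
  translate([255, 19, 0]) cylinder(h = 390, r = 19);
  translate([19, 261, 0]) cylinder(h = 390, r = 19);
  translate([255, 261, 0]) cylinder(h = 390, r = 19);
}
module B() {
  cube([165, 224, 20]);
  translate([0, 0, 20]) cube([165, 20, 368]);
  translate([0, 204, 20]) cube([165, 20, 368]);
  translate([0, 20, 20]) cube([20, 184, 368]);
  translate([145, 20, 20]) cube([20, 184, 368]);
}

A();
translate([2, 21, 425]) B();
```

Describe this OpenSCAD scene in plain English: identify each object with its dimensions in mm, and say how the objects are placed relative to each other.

A is a simple wooden stool: a rectangular seat 274 mm (x) by 280 mm (y), 35 mm thick, top face at z = 425 mm, on four round legs, each 38 mm in diameter. The legs rest on z = 0, each leg's axis is inset half a diameter from the nearest pair of seat edges (so the leg's bounding box is flush with the corner).

B is an open storage box with external size 165×224×388 mm and wall thickness 20 mm (the base is also 20 mm thick). The base covers the whole footprint; the four walls stand on the base, with the y-facing walls full-width and the x-facing walls fitting between their inner faces.

The open box is on top of the stool.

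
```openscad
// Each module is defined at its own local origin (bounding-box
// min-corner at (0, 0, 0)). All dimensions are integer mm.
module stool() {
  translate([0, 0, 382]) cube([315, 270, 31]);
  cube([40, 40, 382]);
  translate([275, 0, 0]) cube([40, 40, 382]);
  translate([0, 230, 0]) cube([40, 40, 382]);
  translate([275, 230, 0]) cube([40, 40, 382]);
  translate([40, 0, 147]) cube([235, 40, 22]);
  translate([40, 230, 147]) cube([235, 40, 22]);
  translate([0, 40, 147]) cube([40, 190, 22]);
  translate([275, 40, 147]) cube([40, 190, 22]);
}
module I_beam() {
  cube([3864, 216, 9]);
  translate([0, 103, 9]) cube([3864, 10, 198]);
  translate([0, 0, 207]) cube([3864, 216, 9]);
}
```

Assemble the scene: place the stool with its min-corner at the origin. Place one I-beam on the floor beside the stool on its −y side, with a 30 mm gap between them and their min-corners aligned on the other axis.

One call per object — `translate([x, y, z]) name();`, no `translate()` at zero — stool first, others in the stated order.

stool();
translate([0, -246, 0]) I_beam();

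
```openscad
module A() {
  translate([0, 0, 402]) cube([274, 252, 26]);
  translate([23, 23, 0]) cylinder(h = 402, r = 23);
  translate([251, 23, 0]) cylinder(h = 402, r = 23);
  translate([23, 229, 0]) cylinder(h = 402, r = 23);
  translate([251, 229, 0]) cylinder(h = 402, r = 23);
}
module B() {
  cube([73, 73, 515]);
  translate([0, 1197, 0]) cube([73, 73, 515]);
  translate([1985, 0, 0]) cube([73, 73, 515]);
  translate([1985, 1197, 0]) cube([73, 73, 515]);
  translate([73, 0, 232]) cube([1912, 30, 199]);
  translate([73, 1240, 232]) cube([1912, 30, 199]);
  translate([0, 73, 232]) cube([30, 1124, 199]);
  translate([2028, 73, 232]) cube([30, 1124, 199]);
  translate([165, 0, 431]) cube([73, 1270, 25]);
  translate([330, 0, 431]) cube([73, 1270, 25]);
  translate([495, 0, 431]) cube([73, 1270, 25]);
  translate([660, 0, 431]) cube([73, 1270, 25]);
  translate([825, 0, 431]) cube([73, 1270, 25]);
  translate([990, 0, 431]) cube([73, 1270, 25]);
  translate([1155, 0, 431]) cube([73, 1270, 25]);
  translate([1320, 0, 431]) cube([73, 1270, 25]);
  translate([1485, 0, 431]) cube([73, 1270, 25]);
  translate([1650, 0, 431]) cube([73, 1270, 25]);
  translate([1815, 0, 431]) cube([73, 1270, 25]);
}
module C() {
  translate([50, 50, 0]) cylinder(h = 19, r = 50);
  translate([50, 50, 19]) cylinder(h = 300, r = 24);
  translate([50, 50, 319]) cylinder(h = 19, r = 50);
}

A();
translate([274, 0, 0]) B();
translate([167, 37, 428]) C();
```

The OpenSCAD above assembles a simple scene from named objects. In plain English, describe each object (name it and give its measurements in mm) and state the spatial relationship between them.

A is a four-legged stool. The seat is a 274×252×26 mm slab whose top surface is at z = 428 mm; four round legs, each 46 mm in diameter, run from the floor (z = 0) to the underside of the seat, each leg's axis is inset half a diameter from the nearest pair of seat edges (so the leg's bounding box is flush with the corner).

B is a bed frame 2058 mm long (x) by 1270 mm wide (y). Four 73×73 mm corner posts, 515 mm tall, at the corners of the footprint. Four rails of 30 mm thickness and 199 mm height run between adjacent posts with their undersides at z = 232 mm, their outer faces flush with the outside of the frame (the two x-running rails run between the posts' inner faces; the two y-running rails run between the posts' inner faces). 11 slats, each 73 mm wide (x) and 25 mm thick, lie across the top of the two x-running rails, running the full 1270 mm width of the frame in y; the slats are evenly spaced along x between the inner faces of the end posts with equal gaps (rounded down to the nearest mm) at the −x end and between each pair — any rounding remainder accumulates at the +x end.

C is a spool: two coaxial disc flanges of radius 50 mm and thickness 19 mm, joined by a core cylinder of radius 24 mm and height 300 mm. The lower flange rests on z = 0 and the three cylinders share a vertical axis.

The bed frame is against the stool's +x side, with their −y faces flush. The spool is on top of the stool.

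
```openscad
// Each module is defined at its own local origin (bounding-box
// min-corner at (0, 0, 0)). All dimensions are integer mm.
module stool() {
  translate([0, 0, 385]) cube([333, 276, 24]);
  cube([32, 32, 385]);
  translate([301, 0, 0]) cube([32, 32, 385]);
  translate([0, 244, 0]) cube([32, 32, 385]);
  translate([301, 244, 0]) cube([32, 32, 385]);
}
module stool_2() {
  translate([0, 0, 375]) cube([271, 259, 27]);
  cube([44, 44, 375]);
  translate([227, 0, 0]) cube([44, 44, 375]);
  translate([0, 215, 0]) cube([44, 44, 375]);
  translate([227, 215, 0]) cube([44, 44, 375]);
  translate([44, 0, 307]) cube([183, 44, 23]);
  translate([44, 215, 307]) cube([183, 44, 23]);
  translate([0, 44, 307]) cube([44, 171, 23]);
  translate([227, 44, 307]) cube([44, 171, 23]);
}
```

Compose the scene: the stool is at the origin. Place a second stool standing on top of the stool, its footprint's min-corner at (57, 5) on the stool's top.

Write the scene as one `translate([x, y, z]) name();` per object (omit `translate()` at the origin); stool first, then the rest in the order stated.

stool();
translate([57, 5, 409]) stool_2();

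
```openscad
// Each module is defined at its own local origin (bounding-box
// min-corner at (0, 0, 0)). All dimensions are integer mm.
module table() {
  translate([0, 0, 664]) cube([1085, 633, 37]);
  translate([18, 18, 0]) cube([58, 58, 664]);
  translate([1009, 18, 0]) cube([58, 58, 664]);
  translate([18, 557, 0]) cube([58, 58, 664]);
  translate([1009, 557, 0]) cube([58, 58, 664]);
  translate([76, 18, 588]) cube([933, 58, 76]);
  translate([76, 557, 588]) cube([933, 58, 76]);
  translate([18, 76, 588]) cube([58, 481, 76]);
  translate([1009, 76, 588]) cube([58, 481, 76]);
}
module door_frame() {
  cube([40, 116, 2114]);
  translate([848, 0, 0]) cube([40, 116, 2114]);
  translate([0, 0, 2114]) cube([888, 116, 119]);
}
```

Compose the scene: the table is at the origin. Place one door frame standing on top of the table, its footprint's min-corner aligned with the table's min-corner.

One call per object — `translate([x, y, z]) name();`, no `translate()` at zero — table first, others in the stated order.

table();
translate([0, 0, 701]) door_frame();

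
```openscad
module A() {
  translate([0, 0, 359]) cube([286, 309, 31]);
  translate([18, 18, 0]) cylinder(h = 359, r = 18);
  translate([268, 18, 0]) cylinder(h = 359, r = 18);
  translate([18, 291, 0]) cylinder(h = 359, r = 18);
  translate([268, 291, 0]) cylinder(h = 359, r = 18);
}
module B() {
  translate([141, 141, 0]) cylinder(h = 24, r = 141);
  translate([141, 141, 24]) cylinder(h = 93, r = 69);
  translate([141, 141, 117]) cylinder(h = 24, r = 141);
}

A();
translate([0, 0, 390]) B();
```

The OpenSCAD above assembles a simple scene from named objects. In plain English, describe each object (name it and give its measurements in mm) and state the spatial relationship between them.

A is a simple wooden stool: a rectangular seat 286 mm (x) by 309 mm (y), 31 mm thick, top face at z = 390 mm, on four round legs, each 36 mm in diameter. The legs rest on z = 0, each leg's axis is inset half a diameter from the nearest pair of seat edges (so the leg's bounding box is flush with the corner).

B is a spool: two coaxial disc flanges of radius 141 mm and thickness 24 mm, joined by a core cylinder of radius 69 mm and height 93 mm. The lower flange rests on z = 0 and the three cylinders share a vertical axis.

The spool is on top of the stool.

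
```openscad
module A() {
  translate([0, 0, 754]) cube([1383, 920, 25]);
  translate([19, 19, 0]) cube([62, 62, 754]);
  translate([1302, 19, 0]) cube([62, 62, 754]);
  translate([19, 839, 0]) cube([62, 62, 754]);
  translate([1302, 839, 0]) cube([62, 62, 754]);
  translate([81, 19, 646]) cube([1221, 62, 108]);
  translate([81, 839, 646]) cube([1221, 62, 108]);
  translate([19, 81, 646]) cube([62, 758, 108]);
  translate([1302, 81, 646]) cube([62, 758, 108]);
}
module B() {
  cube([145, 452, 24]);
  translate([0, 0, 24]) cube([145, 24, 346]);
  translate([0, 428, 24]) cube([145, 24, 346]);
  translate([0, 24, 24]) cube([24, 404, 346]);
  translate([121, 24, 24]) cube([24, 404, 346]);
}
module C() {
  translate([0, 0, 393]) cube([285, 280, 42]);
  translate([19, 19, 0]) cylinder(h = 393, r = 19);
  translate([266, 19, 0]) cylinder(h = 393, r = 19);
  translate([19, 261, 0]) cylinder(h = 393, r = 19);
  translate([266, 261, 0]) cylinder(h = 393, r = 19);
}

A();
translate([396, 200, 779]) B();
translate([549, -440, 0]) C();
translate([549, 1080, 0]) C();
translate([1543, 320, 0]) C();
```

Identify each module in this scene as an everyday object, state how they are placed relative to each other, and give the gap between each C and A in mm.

Each stool's nearest face is 160 mm from the table's bounding box.

A is a table. B is an open box. C is a stool. The open box is on top of the table. Three stools sit around the table at the −y, +y, +x sides. The gap between each stool and the table is 160 mm.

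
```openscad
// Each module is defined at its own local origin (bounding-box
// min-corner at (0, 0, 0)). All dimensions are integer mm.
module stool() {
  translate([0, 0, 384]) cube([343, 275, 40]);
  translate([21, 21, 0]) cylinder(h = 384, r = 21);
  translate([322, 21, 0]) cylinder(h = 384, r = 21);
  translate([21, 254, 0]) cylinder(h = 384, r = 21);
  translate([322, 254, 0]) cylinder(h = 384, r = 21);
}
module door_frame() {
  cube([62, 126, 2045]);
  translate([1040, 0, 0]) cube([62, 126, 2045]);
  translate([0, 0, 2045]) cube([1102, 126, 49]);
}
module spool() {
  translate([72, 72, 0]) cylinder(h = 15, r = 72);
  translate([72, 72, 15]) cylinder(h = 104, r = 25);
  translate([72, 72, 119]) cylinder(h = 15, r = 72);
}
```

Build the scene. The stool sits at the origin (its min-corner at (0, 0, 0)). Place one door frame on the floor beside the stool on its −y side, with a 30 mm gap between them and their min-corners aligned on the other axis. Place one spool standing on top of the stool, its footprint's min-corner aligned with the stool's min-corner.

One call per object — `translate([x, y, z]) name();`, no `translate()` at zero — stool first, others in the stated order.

stool();
translate([0, -156, 0]) door_frame();
translate([0, 0, 424]) spool();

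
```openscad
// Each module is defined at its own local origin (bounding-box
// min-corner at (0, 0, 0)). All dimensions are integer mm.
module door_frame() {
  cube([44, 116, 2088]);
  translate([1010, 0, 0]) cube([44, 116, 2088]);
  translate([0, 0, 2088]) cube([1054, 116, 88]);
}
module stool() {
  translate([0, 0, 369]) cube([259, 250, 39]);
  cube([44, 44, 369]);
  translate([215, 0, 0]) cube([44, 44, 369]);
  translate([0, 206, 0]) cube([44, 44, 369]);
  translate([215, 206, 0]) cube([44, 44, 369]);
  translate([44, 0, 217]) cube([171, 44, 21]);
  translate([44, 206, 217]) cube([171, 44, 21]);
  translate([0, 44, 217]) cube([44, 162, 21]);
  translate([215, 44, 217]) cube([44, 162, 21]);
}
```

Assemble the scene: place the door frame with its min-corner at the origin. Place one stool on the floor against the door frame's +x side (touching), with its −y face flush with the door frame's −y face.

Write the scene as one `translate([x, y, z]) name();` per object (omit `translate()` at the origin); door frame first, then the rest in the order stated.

door_frame();
translate([1054, 0, 0]) stool();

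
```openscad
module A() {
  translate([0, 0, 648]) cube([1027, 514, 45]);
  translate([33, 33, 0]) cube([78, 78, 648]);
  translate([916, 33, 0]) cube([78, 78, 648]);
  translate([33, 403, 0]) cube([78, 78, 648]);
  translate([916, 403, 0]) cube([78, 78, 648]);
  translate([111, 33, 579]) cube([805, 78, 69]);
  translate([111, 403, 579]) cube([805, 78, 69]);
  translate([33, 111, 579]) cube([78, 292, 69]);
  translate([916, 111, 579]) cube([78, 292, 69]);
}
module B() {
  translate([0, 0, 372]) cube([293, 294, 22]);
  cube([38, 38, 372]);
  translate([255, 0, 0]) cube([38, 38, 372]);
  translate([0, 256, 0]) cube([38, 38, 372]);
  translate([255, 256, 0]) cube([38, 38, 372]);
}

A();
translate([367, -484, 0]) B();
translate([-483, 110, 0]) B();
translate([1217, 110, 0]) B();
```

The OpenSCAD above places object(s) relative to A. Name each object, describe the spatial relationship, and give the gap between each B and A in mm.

A is a table. B is a stool. Three stools sit around the table at the −y, −x, +x sides. The gap between each stool and the table is 190 mm.

Each stool's nearest face is 190 mm from the table's bounding box.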